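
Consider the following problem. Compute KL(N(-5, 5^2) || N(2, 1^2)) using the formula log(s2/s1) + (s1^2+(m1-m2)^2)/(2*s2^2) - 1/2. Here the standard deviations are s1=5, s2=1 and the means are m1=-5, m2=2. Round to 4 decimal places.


KL divergence between normal distributions:
KL = log(s2/s1) + (s1^2 + (m1-m2)^2)/(2*s2^2) - 1/2.
log(1/5) = -1.609438.
(5^2 + (-5-2)^2)/(2*1^2) = (25 + 49)/2 = 37.0.
KL = -1.609438 + 37.0 - 0.5 = 34.8906

34.8906


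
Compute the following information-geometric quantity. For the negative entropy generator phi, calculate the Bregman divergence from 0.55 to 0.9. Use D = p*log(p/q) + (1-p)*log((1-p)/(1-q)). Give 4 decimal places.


Bregman divergence with negative entropy generator:
D = p*log(p/q) + (1-p)*log((1-p)/(1-q)).
p = 0.55, q = 0.9.
p*log(p/q) = 0.55*log(0.55/0.9) = -0.270862.
(1-p)*log((1-p)/(1-q)) = 0.45*log(0.45/0.1) = 0.676835.
D = -0.270862 + 0.676835 = 0.4060

0.4060


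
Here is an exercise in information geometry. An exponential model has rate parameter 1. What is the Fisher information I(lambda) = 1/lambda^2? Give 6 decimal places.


Fisher information for exponential: I(lambda) = 1/lambda^2.
lambda = 1, lambda^2 = 1.
I = 1/1 = 1.000000

1.000000


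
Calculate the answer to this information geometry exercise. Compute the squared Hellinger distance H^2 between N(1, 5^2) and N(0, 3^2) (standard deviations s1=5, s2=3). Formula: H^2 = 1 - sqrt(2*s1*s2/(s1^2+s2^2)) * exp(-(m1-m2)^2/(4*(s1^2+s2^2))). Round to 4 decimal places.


Squared Hellinger distance for Gaussians:
H^2 = 1 - sqrt(2*s1*s2/(s1^2+s2^2)) * exp(-(m1-m2)^2/(4*(s1^2+s2^2))).
s1^2 = 25, s2^2 = 9, s1^2+s2^2 = 34.
sqrt(2*5*3/(34)) = 0.939336.
(m1-m2)^2 = (1)^2 = 1.
exp(-1/(4*34)) = exp(-0.007353) = 0.992674.
H^2 = 1 - 0.939336*0.992674 = 0.0675

0.0675


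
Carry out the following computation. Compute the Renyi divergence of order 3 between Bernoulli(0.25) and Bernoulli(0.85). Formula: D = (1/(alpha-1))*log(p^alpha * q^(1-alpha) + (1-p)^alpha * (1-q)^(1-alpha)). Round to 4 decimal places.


Renyi divergence of order alpha between Bernoulli distributions:
D = (1/(alpha-1))*log(p^alpha * q^(1-alpha) + (1-p)^alpha * (1-q)^(1-alpha)).
alpha = 3, p = 0.25, q = 0.85.
p^alpha * q^(1-alpha) = 0.25^3 * 0.85^-2 = 0.021626.
(1-p)^alpha * (1-q)^(1-alpha) = 0.75^3 * 0.15^-2 = 18.75.
sum = 0.021626 + 18.75 = 18.771626.
D = (1/2)*log(18.771626) = 1.4662

1.4662


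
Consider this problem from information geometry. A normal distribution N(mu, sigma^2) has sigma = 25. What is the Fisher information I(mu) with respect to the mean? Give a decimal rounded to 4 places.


The Fisher information for the mean of a normal distribution is I(mu) = 1/sigma^2.
sigma = 25, so sigma^2 = 625.
I(mu) = 1/625 = 0.0016

0.0016


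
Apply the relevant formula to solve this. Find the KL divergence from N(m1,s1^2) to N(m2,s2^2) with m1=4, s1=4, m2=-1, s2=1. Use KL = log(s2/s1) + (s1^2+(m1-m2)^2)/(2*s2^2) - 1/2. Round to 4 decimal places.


KL divergence between normal distributions:
KL = log(s2/s1) + (s1^2 + (m1-m2)^2)/(2*s2^2) - 1/2.
log(1/4) = -1.386294.
(4^2 + (4--1)^2)/(2*1^2) = (16 + 25)/2 = 20.5.
KL = -1.386294 + 20.5 - 0.5 = 18.6137

18.6137


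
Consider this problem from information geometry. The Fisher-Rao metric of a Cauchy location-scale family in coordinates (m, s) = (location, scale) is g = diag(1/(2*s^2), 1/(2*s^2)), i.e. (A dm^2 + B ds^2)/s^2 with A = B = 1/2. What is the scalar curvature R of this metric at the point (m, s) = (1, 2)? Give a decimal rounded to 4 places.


The metric has the form g = (A dm^2 + B ds^2)/s^2 with A = 1/2, B = 1/2.
Substitute u = sqrt(A/B)*m: g = B*(du^2 + ds^2)/s^2, i.e. B times the
Poincare upper half-plane metric, which has constant Gaussian curvature -1.
Scaling a 2D metric by a constant c divides the Gaussian curvature by c,
so K = -1/B = -1/(1/2) = -2.0000 everywhere (the point (m, s) = (1, 2) is irrelevant:
the curvature is constant).
Scalar curvature in dimension 2: R = 2K = -2/(1/2) = -4.0000.

-4.0000


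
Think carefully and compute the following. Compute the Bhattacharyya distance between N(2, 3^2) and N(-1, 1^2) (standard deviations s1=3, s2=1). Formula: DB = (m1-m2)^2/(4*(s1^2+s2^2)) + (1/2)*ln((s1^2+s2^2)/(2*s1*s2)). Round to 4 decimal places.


Bhattacharyya distance between two Gaussians:
DB = (m1-m2)^2/(4*(s1^2+s2^2)) + (1/2)*ln((s1^2+s2^2)/(2*s1*s2)).
(m1-m2)^2 = (3)^2 = 9.
s1^2+s2^2 = 9 + 1 = 10.
term1 = 9/40 = 0.225.
term2 = 0.5*ln(10/6.0) = 0.255413.
DB = 0.225 + 0.255413 = 0.4804

0.4804


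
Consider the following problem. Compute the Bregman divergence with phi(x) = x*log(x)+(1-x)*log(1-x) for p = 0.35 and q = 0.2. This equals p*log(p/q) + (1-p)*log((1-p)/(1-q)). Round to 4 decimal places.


Bregman divergence with negative entropy generator:
D = p*log(p/q) + (1-p)*log((1-p)/(1-q)).
p = 0.35, q = 0.2.
p*log(p/q) = 0.35*log(0.35/0.2) = 0.195866.
(1-p)*log((1-p)/(1-q)) = 0.65*log(0.65/0.8) = -0.134966.
D = 0.195866 + -0.134966 = 0.0609

0.0609


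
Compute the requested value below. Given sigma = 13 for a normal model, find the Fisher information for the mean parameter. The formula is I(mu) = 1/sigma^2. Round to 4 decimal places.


The Fisher information for the mean of a normal distribution is I(mu) = 1/sigma^2.
sigma = 13, so sigma^2 = 169.
I(mu) = 1/169 = 0.0059

0.0059


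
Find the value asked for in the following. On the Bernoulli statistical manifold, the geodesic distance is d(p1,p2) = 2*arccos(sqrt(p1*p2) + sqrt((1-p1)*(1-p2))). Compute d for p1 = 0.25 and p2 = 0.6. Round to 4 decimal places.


Geodesic distance on Bernoulli manifold:
d(p1,p2) = 2*arccos(sqrt(p1*p2) + sqrt((1-p1)*(1-p2))).
sqrt(p1*p2) = sqrt(0.25*0.6) = 0.387298.
sqrt((1-p1)*(1-p2)) = sqrt(0.75*0.4) = 0.547723.
arg = 0.387298 + 0.547723 = 0.935021.
d = 2*arccos(0.935021) = 0.7250

0.7250


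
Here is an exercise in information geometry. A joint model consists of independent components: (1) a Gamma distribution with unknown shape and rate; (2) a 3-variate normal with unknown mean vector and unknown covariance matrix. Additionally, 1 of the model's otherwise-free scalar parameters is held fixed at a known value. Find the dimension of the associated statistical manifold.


The dimension of a statistical manifold equals the number of free
(independent) real parameters of the model. For a product of independent
blocks the parameter counts add.
- Gamma (shape, rate): 2.
- 3-variate normal: 3 (mean) + 3*4/2 = 6 (symmetric covariance) = 9.
Total = 2 + 9 = 11.
1 parameter(s) fixed at known values: 11 - 1 = 10.
Dimension = 10

10


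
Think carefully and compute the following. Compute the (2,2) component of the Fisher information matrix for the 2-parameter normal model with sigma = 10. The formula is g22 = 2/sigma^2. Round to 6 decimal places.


For the 2-parameter normal family, the Fisher metric has:
  g11 = 1/sigma^2, g22 = 2/sigma^2.
sigma = 10, sigma^2 = 100.
g22 = 0.020000

0.020000


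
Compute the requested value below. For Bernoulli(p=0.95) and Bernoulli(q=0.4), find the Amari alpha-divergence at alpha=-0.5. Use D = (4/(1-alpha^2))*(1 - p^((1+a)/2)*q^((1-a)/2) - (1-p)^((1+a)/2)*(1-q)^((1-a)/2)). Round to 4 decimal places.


Amari alpha-divergence:
D = (4/(1-alpha^2))*(1 - p^((1+a)/2)*q^((1-a)/2) - (1-p)^((1+a)/2)*(1-q)^((1-a)/2)).
alpha = -0.5, p = 0.95, q = 0.4.
e1 = (1+alpha)/2 = 0.25, e2 = (1-alpha)/2 = 0.75.
t1 = p^e1 * q^e2 = 0.95^0.25 * 0.4^0.75 = 0.496565.
t2 = (1-p)^e1 * (1-q)^e2 = 0.05^0.25 * 0.6^0.75 = 0.322371.
4/(1-alpha^2) = 5.333333.
D = 5.333333*(1 - 0.496565 - 0.322371) = 0.9657

0.9657


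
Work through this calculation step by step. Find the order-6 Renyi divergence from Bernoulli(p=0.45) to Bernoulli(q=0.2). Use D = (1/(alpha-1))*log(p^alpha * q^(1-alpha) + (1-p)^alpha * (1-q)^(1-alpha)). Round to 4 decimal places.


Renyi divergence of order alpha between Bernoulli distributions:
D = (1/(alpha-1))*log(p^alpha * q^(1-alpha) + (1-p)^alpha * (1-q)^(1-alpha)).
alpha = 6, p = 0.45, q = 0.2.
p^alpha * q^(1-alpha) = 0.45^6 * 0.2^-5 = 25.949268.
(1-p)^alpha * (1-q)^(1-alpha) = 0.55^6 * 0.8^-5 = 0.084475.
sum = 25.949268 + 0.084475 = 26.033742.
D = (1/5)*log(26.033742) = 0.6519

0.6519


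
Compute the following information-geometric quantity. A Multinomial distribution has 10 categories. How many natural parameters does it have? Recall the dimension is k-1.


Exponential family dimension calculation:
For Multinomial with k=10 categories, dim = k-1 = 9.

9


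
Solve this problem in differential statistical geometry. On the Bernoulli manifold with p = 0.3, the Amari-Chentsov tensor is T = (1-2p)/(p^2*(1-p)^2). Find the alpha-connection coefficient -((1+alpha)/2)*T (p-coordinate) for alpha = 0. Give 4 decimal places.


Skewness (Amari-Chentsov) tensor: T = (1-2p)/(p^2*(1-p)^2).
p = 0.3, 1-2p = 0.4, p^2 = 0.09, (1-p)^2 = 0.49.
T = 0.4/(0.09 * 0.49) = 9.070295.
In the p-coordinate, Gamma^(alpha) = Gamma^(0) - (alpha/2)*T with Gamma^(0) = (1/2)*g'(p) = -T/2,
so Gamma^(alpha) = -((1+alpha)/2)*T.
alpha = 0, -(1+alpha)/2 = -0.5.
Gamma = -0.5 * 9.070295 = -4.5351

-4.5351


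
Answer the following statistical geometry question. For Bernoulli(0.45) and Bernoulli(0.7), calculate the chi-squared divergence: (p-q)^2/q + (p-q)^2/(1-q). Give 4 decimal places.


Chi-squared divergence between Bernoulli distributions:
chi^2 = (p-q)^2/q + (p-q)^2/(1-q).
p = 0.45, q = 0.7, p-q = -0.25.
(p-q)^2 = 0.0625.
term1 = 0.0625/0.7 = 0.089286.
term2 = 0.0625/0.3 = 0.208333.
chi^2 = 0.089286 + 0.208333 = 0.2976

0.2976


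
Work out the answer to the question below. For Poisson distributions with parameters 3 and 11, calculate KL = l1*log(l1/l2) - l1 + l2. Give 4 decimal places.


KL divergence for Poisson:
KL = l1*log(l1/l2) - l1 + l2.
l1 = 3, l2 = 11.
log(3/11) = -1.299283.
l1*log(l1/l2) = 3 * -1.299283 = -3.897849.
KL = -3.897849 - 3 + 11 = 4.1022

4.1022


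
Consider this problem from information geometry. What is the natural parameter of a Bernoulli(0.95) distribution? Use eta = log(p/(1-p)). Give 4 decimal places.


Natural parameter for Bernoulli: eta = log(p/(1-p)).
p = 0.95, 1-p = 0.05.
p/(1-p) = 19.0.
eta = log(19.0) = 2.9444

2.9444


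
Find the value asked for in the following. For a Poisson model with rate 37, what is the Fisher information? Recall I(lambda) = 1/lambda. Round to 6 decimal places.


Fisher information for Poisson: I(lambda) = 1/lambda.
lambda = 37.
I(lambda) = 1/37 = 0.027027

0.027027


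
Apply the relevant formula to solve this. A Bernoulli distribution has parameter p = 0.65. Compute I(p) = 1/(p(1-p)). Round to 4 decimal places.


For Bernoulli(p), Fisher information is I(p) = 1/(p*(1-p)).
p = 0.65, 1-p = 0.35.
p*(1-p) = 0.2275.
I(p) = 1/0.2275 = 4.3956

4.3956


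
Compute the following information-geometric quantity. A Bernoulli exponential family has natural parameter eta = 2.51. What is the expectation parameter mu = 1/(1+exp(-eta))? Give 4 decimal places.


Dual coordinate (expectation parameter) for Bernoulli:
mu = 1/(1+exp(-eta)).
eta = 2.51.
exp(-eta) = exp(-2.51) = 0.081268.
mu = 1/(1+0.081268) = 0.9248

0.9248


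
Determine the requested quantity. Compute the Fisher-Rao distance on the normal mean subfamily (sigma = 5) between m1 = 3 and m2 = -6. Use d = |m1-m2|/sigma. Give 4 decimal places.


On the fixed-variance normal subfamily, geodesic distance = |m1-m2|/sigma.
|3 - -6| = 9.
sigma = 5.
d = 9/5 = 1.8000

1.8000


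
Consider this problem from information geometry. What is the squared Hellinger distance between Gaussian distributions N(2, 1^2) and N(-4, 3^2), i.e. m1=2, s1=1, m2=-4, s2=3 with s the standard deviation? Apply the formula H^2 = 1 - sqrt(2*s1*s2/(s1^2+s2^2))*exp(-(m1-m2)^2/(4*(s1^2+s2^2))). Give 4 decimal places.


Squared Hellinger distance for Gaussians:
H^2 = 1 - sqrt(2*s1*s2/(s1^2+s2^2)) * exp(-(m1-m2)^2/(4*(s1^2+s2^2))).
s1^2 = 1, s2^2 = 9, s1^2+s2^2 = 10.
sqrt(2*1*3/(10)) = 0.774597.
(m1-m2)^2 = (6)^2 = 36.
exp(-36/(4*10)) = exp(-0.9) = 0.40657.
H^2 = 1 - 0.774597*0.40657 = 0.6851

0.6851


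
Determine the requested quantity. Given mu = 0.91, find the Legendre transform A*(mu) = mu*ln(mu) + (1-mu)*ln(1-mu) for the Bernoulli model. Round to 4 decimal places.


Legendre transform for Bernoulli:
A*(mu) = mu*log(mu) + (1-mu)*log(1-mu).
mu = 0.91, 1-mu = 0.09.
mu*log(mu) = 0.91*log(0.91) = -0.085823.
(1-mu)*log(1-mu) = 0.09*log(0.09) = -0.216715.
A* = -0.085823 + -0.216715 = -0.3025

-0.3025


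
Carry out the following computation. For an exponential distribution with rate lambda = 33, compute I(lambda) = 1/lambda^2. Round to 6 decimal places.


Fisher information for exponential: I(lambda) = 1/lambda^2.
lambda = 33, lambda^2 = 1089.
I = 1/1089 = 0.000918

0.000918


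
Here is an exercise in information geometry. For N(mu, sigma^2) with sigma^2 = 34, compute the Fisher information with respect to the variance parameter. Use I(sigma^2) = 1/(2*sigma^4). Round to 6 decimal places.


Fisher information for variance: I(sigma^2) = 1/(2*sigma^4).
sigma^2 = 34, so sigma^4 = 1156.
I = 1/(2*1156) = 1/2312 = 0.000433

0.000433


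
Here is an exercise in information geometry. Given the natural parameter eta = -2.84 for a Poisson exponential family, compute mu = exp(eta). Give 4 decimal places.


Expectation parameter for Poisson exponential family:
mu = exp(eta).
eta = -2.84.
mu = exp(-2.84) = 0.0584

0.0584


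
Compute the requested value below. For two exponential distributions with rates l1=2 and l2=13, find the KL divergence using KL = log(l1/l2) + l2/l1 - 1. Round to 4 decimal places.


KL divergence for exponential family:
KL = log(l1/l2) + l2/l1 - 1.
log(2/13) = -1.871802.
13/2 = 6.5.
KL = -1.871802 + 6.5 - 1 = 3.6282

3.6282


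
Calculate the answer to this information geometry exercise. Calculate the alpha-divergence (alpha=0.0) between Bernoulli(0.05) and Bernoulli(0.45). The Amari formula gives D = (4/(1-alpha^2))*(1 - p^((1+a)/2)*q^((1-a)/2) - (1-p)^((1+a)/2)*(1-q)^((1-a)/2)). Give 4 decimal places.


Amari alpha-divergence:
D = (4/(1-alpha^2))*(1 - p^((1+a)/2)*q^((1-a)/2) - (1-p)^((1+a)/2)*(1-q)^((1-a)/2)).
alpha = 0.0, p = 0.05, q = 0.45.
e1 = (1+alpha)/2 = 0.5, e2 = (1-alpha)/2 = 0.5.
t1 = p^e1 * q^e2 = 0.05^0.5 * 0.45^0.5 = 0.15.
t2 = (1-p)^e1 * (1-q)^e2 = 0.95^0.5 * 0.55^0.5 = 0.722842.
4/(1-alpha^2) = 4.0.
D = 4.0*(1 - 0.15 - 0.722842) = 0.5086

0.5086


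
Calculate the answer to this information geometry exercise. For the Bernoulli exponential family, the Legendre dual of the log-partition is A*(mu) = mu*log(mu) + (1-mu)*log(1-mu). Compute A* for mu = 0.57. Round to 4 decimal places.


Legendre transform for Bernoulli:
A*(mu) = mu*log(mu) + (1-mu)*log(1-mu).
mu = 0.57, 1-mu = 0.43.
mu*log(mu) = 0.57*log(0.57) = -0.320408.
(1-mu)*log(1-mu) = 0.43*log(0.43) = -0.362907.
A* = -0.320408 + -0.362907 = -0.6833

-0.6833


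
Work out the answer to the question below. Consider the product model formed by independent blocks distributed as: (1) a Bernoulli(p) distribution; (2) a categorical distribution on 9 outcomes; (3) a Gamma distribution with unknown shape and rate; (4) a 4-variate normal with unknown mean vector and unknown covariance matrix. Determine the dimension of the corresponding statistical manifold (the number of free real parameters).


The dimension of a statistical manifold equals the number of free
(independent) real parameters of the model. For a product of independent
blocks the parameter counts add.
- Bernoulli (p): 1.
- categorical on 9 outcomes (probabilities sum to 1): 9-1 = 8.
- Gamma (shape, rate): 2.
- 4-variate normal: 4 (mean) + 4*5/2 = 10 (symmetric covariance) = 14.
Total = 1 + 8 + 2 + 14 = 25.
Dimension = 25

25


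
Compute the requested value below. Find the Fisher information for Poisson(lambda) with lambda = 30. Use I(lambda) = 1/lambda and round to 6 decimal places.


Fisher information for Poisson: I(lambda) = 1/lambda.
lambda = 30.
I(lambda) = 1/30 = 0.033333

0.033333


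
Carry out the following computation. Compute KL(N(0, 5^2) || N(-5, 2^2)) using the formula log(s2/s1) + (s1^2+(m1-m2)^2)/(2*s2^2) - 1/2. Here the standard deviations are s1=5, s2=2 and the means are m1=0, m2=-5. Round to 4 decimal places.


KL divergence between normal distributions:
KL = log(s2/s1) + (s1^2 + (m1-m2)^2)/(2*s2^2) - 1/2.
log(2/5) = -0.916291.
(5^2 + (0--5)^2)/(2*2^2) = (25 + 25)/8 = 6.25.
KL = -0.916291 + 6.25 - 0.5 = 4.8337

4.8337


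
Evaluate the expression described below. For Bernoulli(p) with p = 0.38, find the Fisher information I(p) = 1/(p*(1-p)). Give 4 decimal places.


For Bernoulli(p), Fisher information is I(p) = 1/(p*(1-p)).
p = 0.38, 1-p = 0.62.
p*(1-p) = 0.2356.
I(p) = 1/0.2356 = 4.2445

4.2445


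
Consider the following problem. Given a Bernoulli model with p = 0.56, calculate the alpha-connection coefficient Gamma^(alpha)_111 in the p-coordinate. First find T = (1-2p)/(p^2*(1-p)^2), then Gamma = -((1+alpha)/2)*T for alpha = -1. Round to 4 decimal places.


Skewness (Amari-Chentsov) tensor: T = (1-2p)/(p^2*(1-p)^2).
p = 0.56, 1-2p = -0.12, p^2 = 0.3136, (1-p)^2 = 0.1936.
T = -0.12/(0.3136 * 0.1936) = -1.976514.
In the p-coordinate, Gamma^(alpha) = Gamma^(0) - (alpha/2)*T with Gamma^(0) = (1/2)*g'(p) = -T/2,
so Gamma^(alpha) = -((1+alpha)/2)*T.
alpha = -1, -(1+alpha)/2 = 0.0.
Gamma = 0.0 * -1.976514 = 0.0000

0.0000


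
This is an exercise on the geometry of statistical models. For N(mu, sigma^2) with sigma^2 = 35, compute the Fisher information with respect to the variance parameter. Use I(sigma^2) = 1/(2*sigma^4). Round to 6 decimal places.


Fisher information for variance: I(sigma^2) = 1/(2*sigma^4).
sigma^2 = 35, so sigma^4 = 1225.
I = 1/(2*1225) = 1/2450 = 0.000408

0.000408


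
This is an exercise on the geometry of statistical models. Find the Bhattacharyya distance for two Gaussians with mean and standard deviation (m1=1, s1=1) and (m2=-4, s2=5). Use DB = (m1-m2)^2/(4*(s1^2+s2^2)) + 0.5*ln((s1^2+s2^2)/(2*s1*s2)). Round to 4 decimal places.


Bhattacharyya distance between two Gaussians:
DB = (m1-m2)^2/(4*(s1^2+s2^2)) + (1/2)*ln((s1^2+s2^2)/(2*s1*s2)).
(m1-m2)^2 = (5)^2 = 25.
s1^2+s2^2 = 1 + 25 = 26.
term1 = 25/104 = 0.240385.
term2 = 0.5*ln(26/10.0) = 0.477756.
DB = 0.240385 + 0.477756 = 0.7181

0.7181


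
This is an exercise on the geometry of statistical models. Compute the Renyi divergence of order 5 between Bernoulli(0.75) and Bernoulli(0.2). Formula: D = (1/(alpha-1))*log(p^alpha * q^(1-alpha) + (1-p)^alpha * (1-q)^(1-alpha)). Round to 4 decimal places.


Renyi divergence of order alpha between Bernoulli distributions:
D = (1/(alpha-1))*log(p^alpha * q^(1-alpha) + (1-p)^alpha * (1-q)^(1-alpha)).
alpha = 5, p = 0.75, q = 0.2.
p^alpha * q^(1-alpha) = 0.75^5 * 0.2^-4 = 148.31543.
(1-p)^alpha * (1-q)^(1-alpha) = 0.25^5 * 0.8^-4 = 0.002384.
sum = 148.31543 + 0.002384 = 148.317814.
D = (1/4)*log(148.317814) = 1.2498

1.2498


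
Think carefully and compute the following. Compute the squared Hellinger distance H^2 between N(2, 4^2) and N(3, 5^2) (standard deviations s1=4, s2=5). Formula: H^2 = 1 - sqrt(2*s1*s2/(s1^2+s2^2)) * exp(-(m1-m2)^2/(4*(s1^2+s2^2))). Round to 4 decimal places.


Squared Hellinger distance for Gaussians:
H^2 = 1 - sqrt(2*s1*s2/(s1^2+s2^2)) * exp(-(m1-m2)^2/(4*(s1^2+s2^2))).
s1^2 = 16, s2^2 = 25, s1^2+s2^2 = 41.
sqrt(2*4*5/(41)) = 0.98773.
(m1-m2)^2 = (-1)^2 = 1.
exp(-1/(4*41)) = exp(-0.006098) = 0.993921.
H^2 = 1 - 0.98773*0.993921 = 0.0183

0.0183


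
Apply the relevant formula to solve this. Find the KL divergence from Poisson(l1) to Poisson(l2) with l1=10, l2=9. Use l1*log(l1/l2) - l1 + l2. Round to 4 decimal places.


KL divergence for Poisson:
KL = l1*log(l1/l2) - l1 + l2.
l1 = 10, l2 = 9.
log(10/9) = 0.105361.
l1*log(l1/l2) = 10 * 0.105361 = 1.053605.
KL = 1.053605 - 10 + 9 = 0.0536

0.0536


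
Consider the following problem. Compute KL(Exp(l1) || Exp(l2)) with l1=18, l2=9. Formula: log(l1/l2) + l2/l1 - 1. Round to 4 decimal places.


KL divergence for exponential family:
KL = log(l1/l2) + l2/l1 - 1.
log(18/9) = 0.693147.
9/18 = 0.5.
KL = 0.693147 + 0.5 - 1 = 0.1931

0.1931


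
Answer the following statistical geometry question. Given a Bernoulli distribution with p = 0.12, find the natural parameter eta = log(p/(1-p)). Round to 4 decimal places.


Natural parameter for Bernoulli: eta = log(p/(1-p)).
p = 0.12, 1-p = 0.88.
p/(1-p) = 0.136364.
eta = log(0.136364) = -1.9924

-1.9924


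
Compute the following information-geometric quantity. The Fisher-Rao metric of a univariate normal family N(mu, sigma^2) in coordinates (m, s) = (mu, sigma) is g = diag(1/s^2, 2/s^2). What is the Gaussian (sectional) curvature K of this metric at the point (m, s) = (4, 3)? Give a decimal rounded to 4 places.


The metric has the form g = (A dm^2 + B ds^2)/s^2 with A = 1, B = 2.
Substitute u = sqrt(A/B)*m: g = B*(du^2 + ds^2)/s^2, i.e. B times the
Poincare upper half-plane metric, which has constant Gaussian curvature -1.
Scaling a 2D metric by a constant c divides the Gaussian curvature by c,
so K = -1/B = -1/(2) = -0.5000 everywhere (the point (m, s) = (4, 3) is irrelevant:
the curvature is constant).
The requested Gaussian curvature is K = -0.5000.

-0.5000


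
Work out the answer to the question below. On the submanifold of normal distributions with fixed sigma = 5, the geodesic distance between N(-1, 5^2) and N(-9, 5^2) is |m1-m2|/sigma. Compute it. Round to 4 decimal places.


On the fixed-variance normal subfamily, geodesic distance = |m1-m2|/sigma.
|-1 - -9| = 8.
sigma = 5.
d = 8/5 = 1.6000

1.6000


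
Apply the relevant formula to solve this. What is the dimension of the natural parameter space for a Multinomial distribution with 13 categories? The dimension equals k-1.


Exponential family dimension calculation:
For Multinomial with k=13 categories, dim = k-1 = 12.

12


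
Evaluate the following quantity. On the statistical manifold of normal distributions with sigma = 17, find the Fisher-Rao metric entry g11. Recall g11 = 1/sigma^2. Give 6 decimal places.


For the 2-parameter normal family, the Fisher metric has:
  g11 = 1/sigma^2, g22 = 2/sigma^2.
sigma = 17, sigma^2 = 289.
g11 = 0.003460

0.003460


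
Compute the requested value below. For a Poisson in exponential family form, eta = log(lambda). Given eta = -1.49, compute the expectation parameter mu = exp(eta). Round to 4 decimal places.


Expectation parameter for Poisson exponential family:
mu = exp(eta).
eta = -1.49.
mu = exp(-1.49) = 0.2254

0.2254


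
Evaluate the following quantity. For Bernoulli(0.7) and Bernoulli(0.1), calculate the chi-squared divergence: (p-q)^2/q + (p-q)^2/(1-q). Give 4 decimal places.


Chi-squared divergence between Bernoulli distributions:
chi^2 = (p-q)^2/q + (p-q)^2/(1-q).
p = 0.7, q = 0.1, p-q = 0.6.
(p-q)^2 = 0.36.
term1 = 0.36/0.1 = 3.6.
term2 = 0.36/0.9 = 0.4.
chi^2 = 3.6 + 0.4 = 4.0000

4.0000


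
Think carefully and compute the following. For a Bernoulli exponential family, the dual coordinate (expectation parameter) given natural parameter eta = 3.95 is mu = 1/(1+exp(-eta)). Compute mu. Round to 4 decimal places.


Dual coordinate (expectation parameter) for Bernoulli:
mu = 1/(1+exp(-eta)).
eta = 3.95.
exp(-eta) = exp(-3.95) = 0.019255.
mu = 1/(1+0.019255) = 0.9811

0.9811


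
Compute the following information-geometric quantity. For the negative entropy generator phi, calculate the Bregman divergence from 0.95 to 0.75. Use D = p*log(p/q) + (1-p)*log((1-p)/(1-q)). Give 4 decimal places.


Bregman divergence with negative entropy generator:
D = p*log(p/q) + (1-p)*log((1-p)/(1-q)).
p = 0.95, q = 0.75.
p*log(p/q) = 0.95*log(0.95/0.75) = 0.224569.
(1-p)*log((1-p)/(1-q)) = 0.05*log(0.05/0.25) = -0.080472.
D = 0.224569 + -0.080472 = 0.1441

0.1441


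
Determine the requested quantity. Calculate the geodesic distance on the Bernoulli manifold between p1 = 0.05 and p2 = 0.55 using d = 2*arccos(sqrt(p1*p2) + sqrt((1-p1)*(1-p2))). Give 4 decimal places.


Geodesic distance on Bernoulli manifold:
d(p1,p2) = 2*arccos(sqrt(p1*p2) + sqrt((1-p1)*(1-p2))).
sqrt(p1*p2) = sqrt(0.05*0.55) = 0.165831.
sqrt((1-p1)*(1-p2)) = sqrt(0.95*0.45) = 0.653835.
arg = 0.165831 + 0.653835 = 0.819666.
d = 2*arccos(0.819666) = 1.2199

1.2199


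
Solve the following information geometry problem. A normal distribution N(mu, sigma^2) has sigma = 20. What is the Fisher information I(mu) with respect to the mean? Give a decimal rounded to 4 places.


The Fisher information for the mean of a normal distribution is I(mu) = 1/sigma^2.
sigma = 20, so sigma^2 = 400.
I(mu) = 1/400 = 0.0025

0.0025


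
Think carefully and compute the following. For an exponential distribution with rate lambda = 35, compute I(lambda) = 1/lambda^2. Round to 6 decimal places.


Fisher information for exponential: I(lambda) = 1/lambda^2.
lambda = 35, lambda^2 = 1225.
I = 1/1225 = 0.000816

0.000816


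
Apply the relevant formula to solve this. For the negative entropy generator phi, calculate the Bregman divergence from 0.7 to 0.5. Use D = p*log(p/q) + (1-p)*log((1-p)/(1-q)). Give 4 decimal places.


Bregman divergence with negative entropy generator:
D = p*log(p/q) + (1-p)*log((1-p)/(1-q)).
p = 0.7, q = 0.5.
p*log(p/q) = 0.7*log(0.7/0.5) = 0.235531.
(1-p)*log((1-p)/(1-q)) = 0.3*log(0.3/0.5) = -0.153248.
D = 0.235531 + -0.153248 = 0.0823

0.0823


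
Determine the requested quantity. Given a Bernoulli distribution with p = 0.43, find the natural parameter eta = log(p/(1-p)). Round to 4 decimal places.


Natural parameter for Bernoulli: eta = log(p/(1-p)).
p = 0.43, 1-p = 0.57.
p/(1-p) = 0.754386.
eta = log(0.754386) = -0.2819

-0.2819


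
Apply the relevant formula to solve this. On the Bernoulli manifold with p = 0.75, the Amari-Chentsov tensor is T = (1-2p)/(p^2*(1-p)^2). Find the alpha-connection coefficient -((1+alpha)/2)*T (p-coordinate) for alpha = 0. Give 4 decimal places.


Skewness (Amari-Chentsov) tensor: T = (1-2p)/(p^2*(1-p)^2).
p = 0.75, 1-2p = -0.5, p^2 = 0.5625, (1-p)^2 = 0.0625.
T = -0.5/(0.5625 * 0.0625) = -14.222222.
In the p-coordinate, Gamma^(alpha) = Gamma^(0) - (alpha/2)*T with Gamma^(0) = (1/2)*g'(p) = -T/2,
so Gamma^(alpha) = -((1+alpha)/2)*T.
alpha = 0, -(1+alpha)/2 = -0.5.
Gamma = -0.5 * -14.222222 = 7.1111

7.1111


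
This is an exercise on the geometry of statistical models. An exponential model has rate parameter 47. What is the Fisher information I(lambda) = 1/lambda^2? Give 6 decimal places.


Fisher information for exponential: I(lambda) = 1/lambda^2.
lambda = 47, lambda^2 = 2209.
I = 1/2209 = 0.000453

0.000453


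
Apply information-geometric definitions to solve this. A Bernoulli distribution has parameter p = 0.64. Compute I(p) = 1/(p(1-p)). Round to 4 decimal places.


For Bernoulli(p), Fisher information is I(p) = 1/(p*(1-p)).
p = 0.64, 1-p = 0.36.
p*(1-p) = 0.2304.
I(p) = 1/0.2304 = 4.3403

4.3403


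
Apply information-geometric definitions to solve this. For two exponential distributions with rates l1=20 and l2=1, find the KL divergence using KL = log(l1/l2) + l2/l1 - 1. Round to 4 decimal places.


KL divergence for exponential family:
KL = log(l1/l2) + l2/l1 - 1.
log(20/1) = 2.995732.
1/20 = 0.05.
KL = 2.995732 + 0.05 - 1 = 2.0457

2.0457


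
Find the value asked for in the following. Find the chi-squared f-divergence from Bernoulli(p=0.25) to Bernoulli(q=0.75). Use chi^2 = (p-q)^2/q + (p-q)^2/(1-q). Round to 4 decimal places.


Chi-squared divergence between Bernoulli distributions:
chi^2 = (p-q)^2/q + (p-q)^2/(1-q).
p = 0.25, q = 0.75, p-q = -0.5.
(p-q)^2 = 0.25.
term1 = 0.25/0.75 = 0.333333.
term2 = 0.25/0.25 = 1.0.
chi^2 = 0.333333 + 1.0 = 1.3333

1.3333


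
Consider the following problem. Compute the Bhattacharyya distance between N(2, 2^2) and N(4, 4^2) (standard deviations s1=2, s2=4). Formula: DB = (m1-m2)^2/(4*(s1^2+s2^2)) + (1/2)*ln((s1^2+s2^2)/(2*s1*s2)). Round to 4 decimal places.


Bhattacharyya distance between two Gaussians:
DB = (m1-m2)^2/(4*(s1^2+s2^2)) + (1/2)*ln((s1^2+s2^2)/(2*s1*s2)).
(m1-m2)^2 = (-2)^2 = 4.
s1^2+s2^2 = 4 + 16 = 20.
term1 = 4/80 = 0.05.
term2 = 0.5*ln(20/16.0) = 0.111572.
DB = 0.05 + 0.111572 = 0.1616

0.1616


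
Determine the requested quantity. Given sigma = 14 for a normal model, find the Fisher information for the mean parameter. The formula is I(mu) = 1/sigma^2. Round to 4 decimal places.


The Fisher information for the mean of a normal distribution is I(mu) = 1/sigma^2.
sigma = 14, so sigma^2 = 196.
I(mu) = 1/196 = 0.0051

0.0051


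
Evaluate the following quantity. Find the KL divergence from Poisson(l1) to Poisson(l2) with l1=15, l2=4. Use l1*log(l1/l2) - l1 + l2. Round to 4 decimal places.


KL divergence for Poisson:
KL = l1*log(l1/l2) - l1 + l2.
l1 = 15, l2 = 4.
log(15/4) = 1.321756.
l1*log(l1/l2) = 15 * 1.321756 = 19.826338.
KL = 19.826338 - 15 + 4 = 8.8263

8.8263


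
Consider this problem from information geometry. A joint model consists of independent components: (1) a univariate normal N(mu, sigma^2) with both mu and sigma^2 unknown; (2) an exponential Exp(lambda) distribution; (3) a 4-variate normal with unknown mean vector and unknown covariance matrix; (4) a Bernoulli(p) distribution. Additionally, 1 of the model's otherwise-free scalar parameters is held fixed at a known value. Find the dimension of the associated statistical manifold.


The dimension of a statistical manifold equals the number of free
(independent) real parameters of the model. For a product of independent
blocks the parameter counts add.
- normal (mu, sigma^2): 2.
- exponential (lambda): 1.
- 4-variate normal: 4 (mean) + 4*5/2 = 10 (symmetric covariance) = 14.
- Bernoulli (p): 1.
Total = 2 + 1 + 14 + 1 = 18.
1 parameter(s) fixed at known values: 18 - 1 = 17.
Dimension = 17

17


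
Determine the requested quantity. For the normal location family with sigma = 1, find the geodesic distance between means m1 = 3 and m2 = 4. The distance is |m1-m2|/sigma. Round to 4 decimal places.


On the fixed-variance normal subfamily, geodesic distance = |m1-m2|/sigma.
|3 - 4| = 1.
sigma = 1.
d = 1/1 = 1.0000

1.0000


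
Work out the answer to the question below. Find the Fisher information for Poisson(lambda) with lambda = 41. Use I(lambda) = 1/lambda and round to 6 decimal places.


Fisher information for Poisson: I(lambda) = 1/lambda.
lambda = 41.
I(lambda) = 1/41 = 0.024390

0.024390


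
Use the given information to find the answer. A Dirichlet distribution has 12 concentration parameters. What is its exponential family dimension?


Exponential family dimension calculation:
Dirichlet with 12 components has 12 natural parameters.

12


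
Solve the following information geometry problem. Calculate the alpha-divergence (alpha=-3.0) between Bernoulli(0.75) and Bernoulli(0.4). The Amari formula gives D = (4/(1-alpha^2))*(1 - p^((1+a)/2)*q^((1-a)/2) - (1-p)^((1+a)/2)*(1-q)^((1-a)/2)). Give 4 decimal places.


Amari alpha-divergence:
D = (4/(1-alpha^2))*(1 - p^((1+a)/2)*q^((1-a)/2) - (1-p)^((1+a)/2)*(1-q)^((1-a)/2)).
alpha = -3.0, p = 0.75, q = 0.4.
e1 = (1+alpha)/2 = -1.0, e2 = (1-alpha)/2 = 2.0.
t1 = p^e1 * q^e2 = 0.75^-1.0 * 0.4^2.0 = 0.213333.
t2 = (1-p)^e1 * (1-q)^e2 = 0.25^-1.0 * 0.6^2.0 = 1.44.
4/(1-alpha^2) = -0.5.
D = -0.5*(1 - 0.213333 - 1.44) = 0.3267

0.3267


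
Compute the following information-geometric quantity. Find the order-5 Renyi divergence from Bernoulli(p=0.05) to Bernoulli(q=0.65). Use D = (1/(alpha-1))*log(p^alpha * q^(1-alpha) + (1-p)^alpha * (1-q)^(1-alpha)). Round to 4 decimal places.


Renyi divergence of order alpha between Bernoulli distributions:
D = (1/(alpha-1))*log(p^alpha * q^(1-alpha) + (1-p)^alpha * (1-q)^(1-alpha)).
alpha = 5, p = 0.05, q = 0.65.
p^alpha * q^(1-alpha) = 0.05^5 * 0.65^-4 = 2e-06.
(1-p)^alpha * (1-q)^(1-alpha) = 0.95^5 * 0.35^-4 = 51.563911.
sum = 2e-06 + 51.563911 = 51.563913.
D = (1/4)*log(51.563913) = 0.9857

0.9857


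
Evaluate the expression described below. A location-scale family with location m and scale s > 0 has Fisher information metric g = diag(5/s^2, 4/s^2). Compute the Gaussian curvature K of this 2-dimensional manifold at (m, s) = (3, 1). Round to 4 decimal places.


The metric has the form g = (A dm^2 + B ds^2)/s^2 with A = 5, B = 4.
Substitute u = sqrt(A/B)*m: g = B*(du^2 + ds^2)/s^2, i.e. B times the
Poincare upper half-plane metric, which has constant Gaussian curvature -1.
Scaling a 2D metric by a constant c divides the Gaussian curvature by c,
so K = -1/B = -1/(4) = -0.2500 everywhere (the point (m, s) = (3, 1) is irrelevant:
the curvature is constant).
The requested Gaussian curvature is K = -0.2500.

-0.2500


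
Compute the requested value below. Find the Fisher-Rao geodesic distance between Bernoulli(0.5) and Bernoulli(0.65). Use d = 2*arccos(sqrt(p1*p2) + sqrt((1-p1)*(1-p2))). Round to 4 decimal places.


Geodesic distance on Bernoulli manifold:
d(p1,p2) = 2*arccos(sqrt(p1*p2) + sqrt((1-p1)*(1-p2))).
sqrt(p1*p2) = sqrt(0.5*0.65) = 0.570088.
sqrt((1-p1)*(1-p2)) = sqrt(0.5*0.35) = 0.41833.
arg = 0.570088 + 0.41833 = 0.988418.
d = 2*arccos(0.988418) = 0.3047

0.3047


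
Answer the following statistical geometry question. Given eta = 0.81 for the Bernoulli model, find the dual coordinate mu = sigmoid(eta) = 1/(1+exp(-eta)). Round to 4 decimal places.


Dual coordinate (expectation parameter) for Bernoulli:
mu = 1/(1+exp(-eta)).
eta = 0.81.
exp(-eta) = exp(-0.81) = 0.444858.
mu = 1/(1+0.444858) = 0.6921

0.6921


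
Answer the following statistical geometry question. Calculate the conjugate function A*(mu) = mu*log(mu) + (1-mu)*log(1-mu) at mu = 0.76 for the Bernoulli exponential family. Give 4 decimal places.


Legendre transform for Bernoulli:
A*(mu) = mu*log(mu) + (1-mu)*log(1-mu).
mu = 0.76, 1-mu = 0.24.
mu*log(mu) = 0.76*log(0.76) = -0.208572.
(1-mu)*log(1-mu) = 0.24*log(0.24) = -0.342508.
A* = -0.208572 + -0.342508 = -0.5511

-0.5511


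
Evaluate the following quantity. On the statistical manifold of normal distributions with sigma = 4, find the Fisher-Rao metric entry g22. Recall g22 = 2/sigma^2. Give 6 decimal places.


For the 2-parameter normal family, the Fisher metric has:
  g11 = 1/sigma^2, g22 = 2/sigma^2.
sigma = 4, sigma^2 = 16.
g22 = 0.125000

0.125000


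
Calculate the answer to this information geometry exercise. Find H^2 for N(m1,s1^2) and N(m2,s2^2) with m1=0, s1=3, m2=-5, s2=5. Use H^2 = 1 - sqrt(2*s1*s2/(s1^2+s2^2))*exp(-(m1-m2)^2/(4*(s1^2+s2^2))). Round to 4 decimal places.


Squared Hellinger distance for Gaussians:
H^2 = 1 - sqrt(2*s1*s2/(s1^2+s2^2)) * exp(-(m1-m2)^2/(4*(s1^2+s2^2))).
s1^2 = 9, s2^2 = 25, s1^2+s2^2 = 34.
sqrt(2*3*5/(34)) = 0.939336.
(m1-m2)^2 = (5)^2 = 25.
exp(-25/(4*34)) = exp(-0.183824) = 0.832083.
H^2 = 1 - 0.939336*0.832083 = 0.2184

0.2184


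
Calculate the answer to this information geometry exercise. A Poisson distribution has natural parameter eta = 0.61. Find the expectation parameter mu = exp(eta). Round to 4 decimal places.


Expectation parameter for Poisson exponential family:
mu = exp(eta).
eta = 0.61.
mu = exp(0.61) = 1.8404

1.8404


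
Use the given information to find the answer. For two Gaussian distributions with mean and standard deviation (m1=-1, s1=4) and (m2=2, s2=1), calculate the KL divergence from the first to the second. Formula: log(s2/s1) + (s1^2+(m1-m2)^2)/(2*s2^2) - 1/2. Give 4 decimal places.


KL divergence between normal distributions:
KL = log(s2/s1) + (s1^2 + (m1-m2)^2)/(2*s2^2) - 1/2.
log(1/4) = -1.386294.
(4^2 + (-1-2)^2)/(2*1^2) = (16 + 9)/2 = 12.5.
KL = -1.386294 + 12.5 - 0.5 = 10.6137

10.6137


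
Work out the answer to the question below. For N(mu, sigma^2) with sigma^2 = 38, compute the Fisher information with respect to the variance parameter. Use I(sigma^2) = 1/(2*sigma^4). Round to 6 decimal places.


Fisher information for variance: I(sigma^2) = 1/(2*sigma^4).
sigma^2 = 38, so sigma^4 = 1444.
I = 1/(2*1444) = 1/2888 = 0.000346

0.000346


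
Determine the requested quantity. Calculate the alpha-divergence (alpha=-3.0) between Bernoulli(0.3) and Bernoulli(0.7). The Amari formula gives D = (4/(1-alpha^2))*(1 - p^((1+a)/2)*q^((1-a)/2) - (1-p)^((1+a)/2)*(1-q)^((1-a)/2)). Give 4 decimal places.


Amari alpha-divergence:
D = (4/(1-alpha^2))*(1 - p^((1+a)/2)*q^((1-a)/2) - (1-p)^((1+a)/2)*(1-q)^((1-a)/2)).
alpha = -3.0, p = 0.3, q = 0.7.
e1 = (1+alpha)/2 = -1.0, e2 = (1-alpha)/2 = 2.0.
t1 = p^e1 * q^e2 = 0.3^-1.0 * 0.7^2.0 = 1.633333.
t2 = (1-p)^e1 * (1-q)^e2 = 0.7^-1.0 * 0.3^2.0 = 0.128571.
4/(1-alpha^2) = -0.5.
D = -0.5*(1 - 1.633333 - 0.128571) = 0.3810

0.3810


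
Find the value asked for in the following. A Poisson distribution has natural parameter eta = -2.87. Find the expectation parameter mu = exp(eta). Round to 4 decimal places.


Expectation parameter for Poisson exponential family:
mu = exp(eta).
eta = -2.87.
mu = exp(-2.87) = 0.0567

0.0567


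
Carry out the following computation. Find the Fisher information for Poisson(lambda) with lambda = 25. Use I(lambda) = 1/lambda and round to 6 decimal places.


Fisher information for Poisson: I(lambda) = 1/lambda.
lambda = 25.
I(lambda) = 1/25 = 0.040000

0.040000


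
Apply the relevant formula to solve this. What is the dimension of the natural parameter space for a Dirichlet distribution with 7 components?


Exponential family dimension calculation:
Dirichlet with 7 components has 7 natural parameters.

7


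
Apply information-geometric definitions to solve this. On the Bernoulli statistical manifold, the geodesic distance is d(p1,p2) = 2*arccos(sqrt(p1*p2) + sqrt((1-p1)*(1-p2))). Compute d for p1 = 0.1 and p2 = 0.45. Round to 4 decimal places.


Geodesic distance on Bernoulli manifold:
d(p1,p2) = 2*arccos(sqrt(p1*p2) + sqrt((1-p1)*(1-p2))).
sqrt(p1*p2) = sqrt(0.1*0.45) = 0.212132.
sqrt((1-p1)*(1-p2)) = sqrt(0.9*0.55) = 0.703562.
arg = 0.212132 + 0.703562 = 0.915694.
d = 2*arccos(0.915694) = 0.8271

0.8271


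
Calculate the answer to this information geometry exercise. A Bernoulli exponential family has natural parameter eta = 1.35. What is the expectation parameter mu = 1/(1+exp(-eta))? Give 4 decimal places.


Dual coordinate (expectation parameter) for Bernoulli:
mu = 1/(1+exp(-eta)).
eta = 1.35.
exp(-eta) = exp(-1.35) = 0.25924.
mu = 1/(1+0.25924) = 0.7941

0.7941


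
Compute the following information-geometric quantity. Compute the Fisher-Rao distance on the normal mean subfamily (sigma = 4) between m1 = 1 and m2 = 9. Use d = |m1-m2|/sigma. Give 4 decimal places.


On the fixed-variance normal subfamily, geodesic distance = |m1-m2|/sigma.
|1 - 9| = 8.
sigma = 4.
d = 8/4 = 2.0000

2.0000


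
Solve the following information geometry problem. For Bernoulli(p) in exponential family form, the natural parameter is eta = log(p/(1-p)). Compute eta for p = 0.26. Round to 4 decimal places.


Natural parameter for Bernoulli: eta = log(p/(1-p)).
p = 0.26, 1-p = 0.74.
p/(1-p) = 0.351351.
eta = log(0.351351) = -1.0460

-1.0460


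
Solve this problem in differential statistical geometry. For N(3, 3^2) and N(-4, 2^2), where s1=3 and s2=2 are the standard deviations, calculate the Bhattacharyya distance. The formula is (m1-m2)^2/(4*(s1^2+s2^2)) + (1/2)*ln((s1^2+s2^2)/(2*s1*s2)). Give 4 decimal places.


Bhattacharyya distance between two Gaussians:
DB = (m1-m2)^2/(4*(s1^2+s2^2)) + (1/2)*ln((s1^2+s2^2)/(2*s1*s2)).
(m1-m2)^2 = (7)^2 = 49.
s1^2+s2^2 = 9 + 4 = 13.
term1 = 49/52 = 0.942308.
term2 = 0.5*ln(13/12.0) = 0.040021.
DB = 0.942308 + 0.040021 = 0.9823

0.9823


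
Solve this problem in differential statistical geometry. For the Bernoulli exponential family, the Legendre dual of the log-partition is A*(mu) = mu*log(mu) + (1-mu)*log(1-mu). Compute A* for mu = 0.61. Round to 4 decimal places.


Legendre transform for Bernoulli:
A*(mu) = mu*log(mu) + (1-mu)*log(1-mu).
mu = 0.61, 1-mu = 0.39.
mu*log(mu) = 0.61*log(0.61) = -0.301521.
(1-mu)*log(1-mu) = 0.39*log(0.39) = -0.367227.
A* = -0.301521 + -0.367227 = -0.6687

-0.6687


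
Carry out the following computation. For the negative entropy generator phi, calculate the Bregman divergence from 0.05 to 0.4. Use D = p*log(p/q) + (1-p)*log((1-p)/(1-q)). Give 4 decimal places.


Bregman divergence with negative entropy generator:
D = p*log(p/q) + (1-p)*log((1-p)/(1-q)).
p = 0.05, q = 0.4.
p*log(p/q) = 0.05*log(0.05/0.4) = -0.103972.
(1-p)*log((1-p)/(1-q)) = 0.95*log(0.95/0.6) = 0.436556.
D = -0.103972 + 0.436556 = 0.3326

0.3326
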